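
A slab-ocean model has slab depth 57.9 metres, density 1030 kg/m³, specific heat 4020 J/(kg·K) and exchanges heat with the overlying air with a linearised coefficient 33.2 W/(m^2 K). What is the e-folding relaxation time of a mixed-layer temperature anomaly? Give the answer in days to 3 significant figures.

Areal heat capacity C = ρ c_p D = 1030 × 4020 × 57.9 = 2.40×10^8 J/(m²·K).
Relaxation time τ = C / λ = 2.40×10^8 / 33.2 = 7.22×10^6 s.
In days: 7.22×10^6 s / (86400 s/day) = 83.6 days.

83.6 days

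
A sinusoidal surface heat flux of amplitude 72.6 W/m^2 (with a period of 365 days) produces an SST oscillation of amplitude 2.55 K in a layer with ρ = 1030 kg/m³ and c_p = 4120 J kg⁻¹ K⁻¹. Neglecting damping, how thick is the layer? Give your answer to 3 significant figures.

ω = 2π / 3.15×10^7 s = 1.99×10^-7 s⁻¹.
Required C = F₀ / (A ω) = 72.6 / (2.55 × 1.99×10^-7) = 1.43×10^8 J/(m²·K).
D = C / (ρ c_p) = 1.43×10^8 / (1030 × 4120) = 33.7 m.

33.7 m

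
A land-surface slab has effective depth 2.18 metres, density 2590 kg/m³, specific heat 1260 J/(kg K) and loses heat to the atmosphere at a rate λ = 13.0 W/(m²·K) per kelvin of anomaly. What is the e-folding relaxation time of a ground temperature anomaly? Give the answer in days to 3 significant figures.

6.33 days

Areal heat capacity C = ρ c_p D = 2590 × 1260 × 2.18 = 7.11×10^6 J m⁻² K⁻¹.
Relaxation time τ = C / λ = 7.11×10^6 / 13.0 = 5.47×10^5 s.
In days: 5.47×10^5 s / (86400 s/day) = 6.33 days.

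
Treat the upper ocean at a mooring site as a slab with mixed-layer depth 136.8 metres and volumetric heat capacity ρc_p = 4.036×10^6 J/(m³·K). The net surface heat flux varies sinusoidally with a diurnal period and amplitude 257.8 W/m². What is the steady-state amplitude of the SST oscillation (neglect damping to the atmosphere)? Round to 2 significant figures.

0.0064 K

Areal heat capacity C = ρc_p × D = 4.036×10^6 × 136.8 = 5.52×10^8 J m⁻² K⁻¹.
Angular frequency ω = 2π / T = 2π / 86400 s = 7.27×10^-5 s⁻¹.
Cω = 5.52×10^8 × 7.27×10^-5 = 40200 W/(m²·K).
Amplitude A = F₀ / (Cω) = 257.8 / 40200 = 0.00642 K.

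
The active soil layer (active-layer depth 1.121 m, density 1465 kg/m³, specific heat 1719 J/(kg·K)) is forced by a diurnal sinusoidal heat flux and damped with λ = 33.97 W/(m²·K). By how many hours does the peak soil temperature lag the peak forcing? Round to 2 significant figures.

Areal heat capacity C = ρ c_p D = 1465 × 1719 × 1.121 = 2.82×10^6 J m⁻² K⁻¹.
ω = 2π / 86400 s = 7.27×10^-5 s⁻¹.
Phase lag φ = arctan(Cω/λ) = arctan(205/33.97) = 1.41 rad.
Time lag = φ / ω = 1.41 / 7.27×10^-5 = 19300 s = 5.37 hours.

5.4 hours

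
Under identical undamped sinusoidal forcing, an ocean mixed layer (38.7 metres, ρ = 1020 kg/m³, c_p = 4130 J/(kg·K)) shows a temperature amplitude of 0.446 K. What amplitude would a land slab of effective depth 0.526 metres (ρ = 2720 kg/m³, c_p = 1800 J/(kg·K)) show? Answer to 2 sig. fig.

28 K

C_ocean = 1.63×10^8 J/(m²·K); C_land = 2.58×10^6 J/(m²·K).
A ∝ 1/C ⇒ A_land = A_ocean × C_ocean/C_land = 0.446 × 63.3 = 28.2 K.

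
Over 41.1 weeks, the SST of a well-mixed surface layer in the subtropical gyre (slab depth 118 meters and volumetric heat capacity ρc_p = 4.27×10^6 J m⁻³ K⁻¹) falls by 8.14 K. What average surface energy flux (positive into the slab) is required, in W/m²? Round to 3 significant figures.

Areal heat capacity C = ρc_p × D = 4.27×10^6 × 118 = 5.04×10^8 J m⁻² K⁻¹.
Required heat per unit area: Q = C ΔT = 5.04×10^8 × -8.14 = -4.10×10^9 J/m².
Flux F = Q / Δt = -4.10×10^9 / 2.49×10^7 s = -165 W/m².

-165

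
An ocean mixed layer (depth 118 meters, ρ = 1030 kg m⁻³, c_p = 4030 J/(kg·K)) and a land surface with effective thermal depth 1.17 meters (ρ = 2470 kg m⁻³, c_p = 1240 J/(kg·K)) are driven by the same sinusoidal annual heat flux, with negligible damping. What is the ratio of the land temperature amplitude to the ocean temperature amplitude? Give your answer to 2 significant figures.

C_ocean = 1030 × 4030 × 118 = 4.90×10^8 J/(m²·K).
C_land = 2470 × 1240 × 1.17 = 3.58×10^6 J/(m²·K).
Undamped amplitude ∝ 1/C, so A_land/A_ocean = C_ocean/C_land = 137.

140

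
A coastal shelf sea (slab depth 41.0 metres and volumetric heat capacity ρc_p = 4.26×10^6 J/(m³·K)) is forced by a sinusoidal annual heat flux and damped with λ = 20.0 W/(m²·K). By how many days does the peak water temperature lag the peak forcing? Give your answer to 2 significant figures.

61 days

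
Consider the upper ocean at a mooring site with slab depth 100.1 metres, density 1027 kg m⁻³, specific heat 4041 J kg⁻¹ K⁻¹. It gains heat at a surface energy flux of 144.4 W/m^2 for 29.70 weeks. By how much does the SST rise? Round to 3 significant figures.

6.24 K

Areal heat capacity C = ρ c_p D = 1027 × 4041 × 100.1 = 4.15×10^8 J/(m²·K).
Net heat input Q = F Δt = 144.4 × (29.70 weeks × 6.048×10^5 s/week) = 2.59×10^9 J/m².
ΔT = Q / C = 2.59×10^9 / 4.15×10^8 = 6.24 K.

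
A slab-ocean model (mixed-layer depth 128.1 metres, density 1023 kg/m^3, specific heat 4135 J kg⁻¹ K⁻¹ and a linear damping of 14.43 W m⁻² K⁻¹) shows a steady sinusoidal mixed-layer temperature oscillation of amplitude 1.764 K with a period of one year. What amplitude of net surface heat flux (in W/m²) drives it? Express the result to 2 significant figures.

Areal heat capacity C = ρ c_p D = 1023 × 4135 × 128.1 = 5.42×10^8 J/(m²·K).
ω = 2π / 3.15×10^7 s = 1.99×10^-7 s⁻¹.
√((Cω)² + λ²) = √((108)² + 14.43²) = 109 W/(m²·K).
F₀ = A × √((Cω)²+λ²) = 1.764 × 109 = 192 W/m².

190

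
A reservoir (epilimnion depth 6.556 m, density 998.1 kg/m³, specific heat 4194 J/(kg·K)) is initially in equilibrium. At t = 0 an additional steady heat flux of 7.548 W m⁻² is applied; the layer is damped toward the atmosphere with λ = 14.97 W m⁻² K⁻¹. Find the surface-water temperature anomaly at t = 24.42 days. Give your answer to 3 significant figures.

0.345 K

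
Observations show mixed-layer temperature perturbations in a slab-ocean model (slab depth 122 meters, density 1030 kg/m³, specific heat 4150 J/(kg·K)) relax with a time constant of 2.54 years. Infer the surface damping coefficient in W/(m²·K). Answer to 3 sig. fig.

6.51

Areal heat capacity C = ρ c_p D = 1030 × 4150 × 122 = 5.21×10^8 J m⁻² K⁻¹.
τ = 2.54 years = 8.02×10^7 s.
λ = C / τ = 5.21×10^8 / 8.02×10^7 = 6.51 W/(m²·K).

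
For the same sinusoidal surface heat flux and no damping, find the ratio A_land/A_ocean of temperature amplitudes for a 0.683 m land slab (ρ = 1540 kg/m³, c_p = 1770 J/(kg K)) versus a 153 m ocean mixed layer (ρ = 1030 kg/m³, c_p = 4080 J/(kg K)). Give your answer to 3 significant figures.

C_ocean = 1030 × 4080 × 153 = 6.43×10^8 J/(m²·K).
C_land = 1540 × 1770 × 0.683 = 1.86×10^6 J/(m²·K).
Undamped amplitude ∝ 1/C, so A_land/A_ocean = C_ocean/C_land = 345.

345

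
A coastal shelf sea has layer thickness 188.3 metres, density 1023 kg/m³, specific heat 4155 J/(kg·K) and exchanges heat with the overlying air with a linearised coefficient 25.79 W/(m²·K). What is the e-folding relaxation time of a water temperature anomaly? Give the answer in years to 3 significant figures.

0.983 years

Areal heat capacity C = ρ c_p D = 1023 × 4155 × 188.3 = 8.00×10^8 J/(m^2 K).
Relaxation time τ = C / λ = 8.00×10^8 / 25.79 = 3.10×10^7 s.
In years: 3.10×10^7 s / (3.156×10^7 s/year) = 0.983 years.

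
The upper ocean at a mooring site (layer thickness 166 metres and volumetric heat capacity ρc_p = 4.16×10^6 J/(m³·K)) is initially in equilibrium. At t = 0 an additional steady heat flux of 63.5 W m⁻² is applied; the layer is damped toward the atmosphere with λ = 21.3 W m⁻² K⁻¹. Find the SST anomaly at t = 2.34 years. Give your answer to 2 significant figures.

2.7 K

Areal heat capacity C = ρc_p × D = 4.16×10^6 × 166 = 6.91×10^8 J/(m²·K).
τ = C / λ = 6.91×10^8 / 21.3 = 3.24×10^7 s.
Equilibrium anomaly ΔT_eq = F / λ = 63.5 / 21.3 = 2.98 K.
t = 2.34 years = 7.38×10^7 s, so t/τ = 2.28.
ΔT(t) = ΔT_eq (1 − e^(−t/τ)) = 2.98 × (1 − e^−2.28) = 2.68 K.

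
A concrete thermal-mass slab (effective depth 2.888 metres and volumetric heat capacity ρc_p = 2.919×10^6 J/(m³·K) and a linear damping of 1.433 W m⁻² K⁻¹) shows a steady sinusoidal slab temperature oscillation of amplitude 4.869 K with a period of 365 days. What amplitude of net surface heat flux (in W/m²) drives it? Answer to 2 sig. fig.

11

Areal heat capacity C = ρc_p × D = 2.919×10^6 × 2.888 = 8.43×10^6 J m⁻² K⁻¹.
ω = 2π / 3.15×10^7 s = 1.99×10^-7 s⁻¹.
√((Cω)² + λ²) = √((1.68)² + 1.433²) = 2.21 W/(m²·K).
F₀ = A × √((Cω)²+λ²) = 4.869 × 2.21 = 10.7 W/m².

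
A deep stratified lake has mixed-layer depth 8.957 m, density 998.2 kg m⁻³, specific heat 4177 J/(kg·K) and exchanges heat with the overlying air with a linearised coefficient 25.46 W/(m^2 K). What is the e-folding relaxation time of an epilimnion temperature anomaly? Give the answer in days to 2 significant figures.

17 days

Areal heat capacity C = ρ c_p D = 998.2 × 4177 × 8.957 = 3.73×10^7 J/(m²·K).
Relaxation time τ = C / λ = 3.73×10^7 / 25.46 = 1.47×10^6 s.
In days: 1.47×10^6 s / (86400 s/day) = 17.0 days.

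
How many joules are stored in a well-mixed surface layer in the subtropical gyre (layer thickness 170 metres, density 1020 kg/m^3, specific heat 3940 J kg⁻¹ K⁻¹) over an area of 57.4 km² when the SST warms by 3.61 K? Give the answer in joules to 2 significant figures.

Areal heat capacity C = ρ c_p D = 1020 × 3940 × 170 = 6.83×10^8 J m⁻² K⁻¹.
Heat per unit area: q = C ΔT = 6.83×10^8 × 3.61 = 2.47×10^9 J/m².
Total heat: Q = q × A = 2.47×10^9 × (57.4 × 10⁶ m²) = 1.42×10^17 J.

1.4×10^17 J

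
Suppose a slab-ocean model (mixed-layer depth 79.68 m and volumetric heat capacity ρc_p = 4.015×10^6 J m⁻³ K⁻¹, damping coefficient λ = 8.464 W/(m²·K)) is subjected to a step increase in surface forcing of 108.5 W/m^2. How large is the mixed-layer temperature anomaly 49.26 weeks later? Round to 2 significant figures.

Areal heat capacity C = ρc_p × D = 4.015×10^6 × 79.68 = 3.20×10^8 J/(m^2 K).
τ = C / λ = 3.20×10^8 / 8.464 = 3.78×10^7 s.
Equilibrium anomaly ΔT_eq = F / λ = 108.5 / 8.464 = 12.8 K.
t = 49.26 weeks = 2.98×10^7 s, so t/τ = 0.788.
ΔT(t) = ΔT_eq (1 − e^(−t/τ)) = 12.8 × (1 − e^−0.788) = 6.99 K.

7.0 K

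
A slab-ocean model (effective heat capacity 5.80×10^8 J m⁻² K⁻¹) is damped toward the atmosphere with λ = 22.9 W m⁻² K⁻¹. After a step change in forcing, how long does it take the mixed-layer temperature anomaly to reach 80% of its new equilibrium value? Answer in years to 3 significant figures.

Areal heat capacity C = 5.80×10^8 J m⁻² K⁻¹ (given).
τ = C / λ = 5.80×10^8 / 22.9 = 2.53×10^7 s.
Fraction reached: 1 − e^(−t/τ) = 0.80 ⇒ t = −τ ln(1 − 0.80) = τ × 1.61.
t = 4.08×10^7 s = 1.29 years.

1.29 years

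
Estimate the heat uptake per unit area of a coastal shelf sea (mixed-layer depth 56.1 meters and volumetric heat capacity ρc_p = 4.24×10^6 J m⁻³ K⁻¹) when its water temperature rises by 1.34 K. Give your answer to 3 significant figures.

3.19×10^8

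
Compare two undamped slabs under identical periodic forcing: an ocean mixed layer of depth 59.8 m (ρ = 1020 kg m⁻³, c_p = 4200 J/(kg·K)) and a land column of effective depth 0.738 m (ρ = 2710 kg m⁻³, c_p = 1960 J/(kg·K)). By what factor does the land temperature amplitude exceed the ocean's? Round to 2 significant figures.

C_ocean = 1020 × 4200 × 59.8 = 2.56×10^8 J/(m²·K).
C_land = 2710 × 1960 × 0.738 = 3.92×10^6 J/(m²·K).
Undamped amplitude ∝ 1/C, so A_land/A_ocean = C_ocean/C_land = 65.4.

65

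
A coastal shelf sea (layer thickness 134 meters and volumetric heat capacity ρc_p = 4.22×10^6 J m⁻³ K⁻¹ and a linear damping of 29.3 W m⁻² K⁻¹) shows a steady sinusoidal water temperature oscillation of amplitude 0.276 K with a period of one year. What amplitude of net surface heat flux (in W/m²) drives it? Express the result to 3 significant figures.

32.1

Areal heat capacity C = ρc_p × D = 4.22×10^6 × 134 = 5.65×10^8 J/(m^2 K).
ω = 2π / 3.15×10^7 s = 1.99×10^-7 s⁻¹.
√((Cω)² + λ²) = √((113)² + 29.3²) = 116 W/(m²·K).
F₀ = A × √((Cω)²+λ²) = 0.276 × 116 = 32.1 W/m².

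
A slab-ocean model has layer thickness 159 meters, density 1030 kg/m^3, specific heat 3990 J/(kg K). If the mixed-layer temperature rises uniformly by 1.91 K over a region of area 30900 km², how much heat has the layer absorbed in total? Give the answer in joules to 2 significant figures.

Areal heat capacity C = ρ c_p D = 1030 × 3990 × 159 = 6.53×10^8 J m⁻² K⁻¹.
Heat per unit area: q = C ΔT = 6.53×10^8 × 1.91 = 1.25×10^9 J/m².
Total heat: Q = q × A = 1.25×10^9 × (30900 × 10⁶ m²) = 3.86×10^19 J.

3.9×10^19 J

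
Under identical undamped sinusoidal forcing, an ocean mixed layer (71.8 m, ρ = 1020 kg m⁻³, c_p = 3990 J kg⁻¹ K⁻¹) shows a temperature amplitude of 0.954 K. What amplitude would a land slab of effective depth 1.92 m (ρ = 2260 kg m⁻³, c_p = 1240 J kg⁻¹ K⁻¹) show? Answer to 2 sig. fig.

52 K

C_ocean = 2.92×10^8 J/(m²·K); C_land = 5.38×10^6 J/(m²·K).
A ∝ 1/C ⇒ A_land = A_ocean × C_ocean/C_land = 0.954 × 54.3 = 51.8 K.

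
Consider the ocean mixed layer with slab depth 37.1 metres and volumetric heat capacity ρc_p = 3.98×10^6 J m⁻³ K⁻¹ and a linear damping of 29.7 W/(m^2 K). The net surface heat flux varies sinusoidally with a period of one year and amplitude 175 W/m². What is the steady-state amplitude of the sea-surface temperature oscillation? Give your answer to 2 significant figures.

Areal heat capacity C = ρc_p × D = 3.98×10^6 × 37.1 = 1.48×10^8 J/(m²·K).
Angular frequency ω = 2π / T = 2π / 3.15×10^7 s = 1.99×10^-7 s⁻¹.
√((Cω)² + λ²) = √((29.4)² + 29.7²) = 41.8 W/(m²·K).
Amplitude A = F₀ / √((Cω)²+λ²) = 175 / 41.8 = 4.19 K.

4.2 K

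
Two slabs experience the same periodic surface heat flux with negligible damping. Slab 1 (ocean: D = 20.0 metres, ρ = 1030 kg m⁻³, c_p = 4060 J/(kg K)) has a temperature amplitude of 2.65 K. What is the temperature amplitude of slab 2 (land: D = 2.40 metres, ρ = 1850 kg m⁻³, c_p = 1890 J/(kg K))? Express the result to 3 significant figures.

26.4 K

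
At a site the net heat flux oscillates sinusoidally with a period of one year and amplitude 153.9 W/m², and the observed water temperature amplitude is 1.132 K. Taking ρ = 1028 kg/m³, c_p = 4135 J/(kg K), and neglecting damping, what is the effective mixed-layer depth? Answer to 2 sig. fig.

160 m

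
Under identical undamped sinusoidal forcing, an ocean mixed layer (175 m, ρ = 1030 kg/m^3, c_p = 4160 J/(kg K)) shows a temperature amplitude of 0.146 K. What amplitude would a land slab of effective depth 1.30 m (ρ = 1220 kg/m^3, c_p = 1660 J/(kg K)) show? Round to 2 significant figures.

42 K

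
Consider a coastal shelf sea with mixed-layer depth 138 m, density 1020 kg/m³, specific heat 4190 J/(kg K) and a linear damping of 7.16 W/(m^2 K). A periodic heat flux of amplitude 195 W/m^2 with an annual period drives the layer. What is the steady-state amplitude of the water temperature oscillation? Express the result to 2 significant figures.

1.7 K

Areal heat capacity C = ρ c_p D = 1020 × 4190 × 138 = 5.90×10^8 J/(m^2 K).
Angular frequency ω = 2π / T = 2π / 3.15×10^7 s = 1.99×10^-7 s⁻¹.
√((Cω)² + λ²) = √((118)² + 7.16²) = 118 W/(m²·K).
Amplitude A = F₀ / √((Cω)²+λ²) = 195 / 118 = 1.66 K.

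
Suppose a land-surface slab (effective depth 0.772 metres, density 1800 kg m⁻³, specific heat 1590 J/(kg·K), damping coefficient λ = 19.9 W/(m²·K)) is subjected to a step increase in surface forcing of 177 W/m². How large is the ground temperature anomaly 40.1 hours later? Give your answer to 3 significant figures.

6.47 K

Areal heat capacity C = ρ c_p D = 1800 × 1590 × 0.772 = 2.21×10^6 J/(m²·K).
τ = C / λ = 2.21×10^6 / 19.9 = 1.11×10^5 s.
Equilibrium anomaly ΔT_eq = F / λ = 177 / 19.9 = 8.89 K.
t = 40.1 hours = 1.44×10^5 s, so t/τ = 1.30.
ΔT(t) = ΔT_eq (1 − e^(−t/τ)) = 8.89 × (1 − e^−1.30) = 6.47 K.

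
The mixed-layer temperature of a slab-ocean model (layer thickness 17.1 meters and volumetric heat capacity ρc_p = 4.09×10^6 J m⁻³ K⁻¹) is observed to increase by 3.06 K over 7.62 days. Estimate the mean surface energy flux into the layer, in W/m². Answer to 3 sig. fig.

Areal heat capacity C = ρc_p × D = 4.09×10^6 × 17.1 = 6.99×10^7 J/(m²·K).
Required heat per unit area: Q = C ΔT = 6.99×10^7 × 3.06 = 2.14×10^8 J/m².
Flux F = Q / Δt = 2.14×10^8 / 6.58×10^5 s = 325 W/m².

325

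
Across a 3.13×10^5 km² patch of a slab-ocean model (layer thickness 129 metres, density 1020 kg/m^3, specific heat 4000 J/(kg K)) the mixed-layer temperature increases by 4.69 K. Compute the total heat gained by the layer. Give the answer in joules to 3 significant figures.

7.73×10^20 J

Areal heat capacity C = ρ c_p D = 1020 × 4000 × 129 = 5.26×10^8 J/(m^2 K).
Heat per unit area: q = C ΔT = 5.26×10^8 × 4.69 = 2.47×10^9 J/m².
Total heat: Q = q × A = 2.47×10^9 × (3.13×10^5 × 10⁶ m²) = 7.73×10^20 J.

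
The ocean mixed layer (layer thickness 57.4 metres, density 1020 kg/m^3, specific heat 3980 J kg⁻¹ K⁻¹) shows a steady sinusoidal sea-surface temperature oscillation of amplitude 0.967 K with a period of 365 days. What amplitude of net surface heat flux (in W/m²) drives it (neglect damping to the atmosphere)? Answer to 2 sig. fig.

Areal heat capacity C = ρ c_p D = 1020 × 3980 × 57.4 = 2.33×10^8 J m⁻² K⁻¹.
ω = 2π / 3.15×10^7 s = 1.99×10^-7 s⁻¹.
Cω = 2.33×10^8 × 1.99×10^-7 = 46.4 W/(m²·K).
F₀ = A × Cω = 0.967 × 46.4 = 44.9 W/m².

45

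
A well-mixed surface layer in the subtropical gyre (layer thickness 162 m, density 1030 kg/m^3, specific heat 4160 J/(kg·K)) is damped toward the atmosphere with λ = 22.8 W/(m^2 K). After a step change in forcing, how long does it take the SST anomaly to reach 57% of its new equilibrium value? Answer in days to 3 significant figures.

297 days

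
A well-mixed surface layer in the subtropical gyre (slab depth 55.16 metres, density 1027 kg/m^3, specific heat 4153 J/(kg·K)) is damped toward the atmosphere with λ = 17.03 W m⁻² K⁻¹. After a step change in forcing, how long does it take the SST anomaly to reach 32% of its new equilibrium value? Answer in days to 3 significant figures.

Areal heat capacity C = ρ c_p D = 1027 × 4153 × 55.16 = 2.35×10^8 J/(m^2 K).
τ = C / λ = 2.35×10^8 / 17.03 = 1.38×10^7 s.
Fraction reached: 1 − e^(−t/τ) = 0.32 ⇒ t = −τ ln(1 − 0.32) = τ × 0.386.
t = 5.33×10^6 s = 61.7 days.

61.7 days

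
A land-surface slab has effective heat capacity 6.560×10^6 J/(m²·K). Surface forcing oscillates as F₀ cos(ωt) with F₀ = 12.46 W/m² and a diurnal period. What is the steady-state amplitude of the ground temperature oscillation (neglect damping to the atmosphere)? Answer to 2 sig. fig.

0.026 K

Areal heat capacity C = 6.560×10^6 J/(m²·K) (given).
Angular frequency ω = 2π / T = 2π / 86400 s = 7.27×10^-5 s⁻¹.
Cω = 6.56×10^6 × 7.27×10^-5 = 477 W/(m²·K).
Amplitude A = F₀ / (Cω) = 12.46 / 477 = 0.0261 K.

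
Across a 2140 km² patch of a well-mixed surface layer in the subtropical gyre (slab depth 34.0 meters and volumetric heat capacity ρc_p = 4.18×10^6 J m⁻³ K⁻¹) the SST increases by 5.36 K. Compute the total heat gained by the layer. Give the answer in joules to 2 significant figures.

1.6×10^18 J

Areal heat capacity C = ρc_p × D = 4.18×10^6 × 34.0 = 1.42×10^8 J m⁻² K⁻¹.
Heat per unit area: q = C ΔT = 1.42×10^8 × 5.36 = 7.62×10^8 J/m².
Total heat: Q = q × A = 7.62×10^8 × (2140 × 10⁶ m²) = 1.63×10^18 J.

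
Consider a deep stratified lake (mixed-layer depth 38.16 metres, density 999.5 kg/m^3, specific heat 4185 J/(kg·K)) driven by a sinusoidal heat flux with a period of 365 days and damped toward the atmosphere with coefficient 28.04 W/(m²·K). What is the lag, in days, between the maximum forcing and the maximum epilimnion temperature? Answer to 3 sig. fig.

49.3 days

Areal heat capacity C = ρ c_p D = 999.5 × 4185 × 38.16 = 1.60×10^8 J m⁻² K⁻¹.
ω = 2π / 3.15×10^7 s = 1.99×10^-7 s⁻¹.
Phase lag φ = arctan(Cω/λ) = arctan(31.8/28.04) = 0.848 rad.
Time lag = φ / ω = 0.848 / 1.99×10^-7 = 4.26×10^6 s = 49.3 days.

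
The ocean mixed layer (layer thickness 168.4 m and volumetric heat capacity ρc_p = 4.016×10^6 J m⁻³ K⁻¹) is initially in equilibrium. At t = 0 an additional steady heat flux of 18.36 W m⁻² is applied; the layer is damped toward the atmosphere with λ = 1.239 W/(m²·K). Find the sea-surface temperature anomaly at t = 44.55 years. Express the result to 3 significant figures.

13.7 K

Areal heat capacity C = ρc_p × D = 4.016×10^6 × 168.4 = 6.76×10^8 J m⁻² K⁻¹.
τ = C / λ = 6.76×10^8 / 1.239 = 5.46×10^8 s.
Equilibrium anomaly ΔT_eq = F / λ = 18.36 / 1.239 = 14.8 K.
t = 44.55 years = 1.41×10^9 s, so t/τ = 2.58.
ΔT(t) = ΔT_eq (1 − e^(−t/τ)) = 14.8 × (1 − e^−2.58) = 13.7 K.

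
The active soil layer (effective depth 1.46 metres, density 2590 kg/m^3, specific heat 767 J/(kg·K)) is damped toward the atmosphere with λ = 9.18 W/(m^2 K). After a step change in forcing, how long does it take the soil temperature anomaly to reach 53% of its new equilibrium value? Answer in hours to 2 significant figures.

66 hours

Areal heat capacity C = ρ c_p D = 2590 × 767 × 1.46 = 2.90×10^6 J/(m^2 K).
τ = C / λ = 2.90×10^6 / 9.18 = 3.16×10^5 s.
Fraction reached: 1 − e^(−t/τ) = 0.53 ⇒ t = −τ ln(1 − 0.53) = τ × 0.755.
t = 2.39×10^5 s = 66.3 hours.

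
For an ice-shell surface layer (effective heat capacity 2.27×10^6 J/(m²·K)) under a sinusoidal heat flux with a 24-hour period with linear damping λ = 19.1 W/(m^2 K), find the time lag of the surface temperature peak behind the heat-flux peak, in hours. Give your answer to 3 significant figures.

5.56 hours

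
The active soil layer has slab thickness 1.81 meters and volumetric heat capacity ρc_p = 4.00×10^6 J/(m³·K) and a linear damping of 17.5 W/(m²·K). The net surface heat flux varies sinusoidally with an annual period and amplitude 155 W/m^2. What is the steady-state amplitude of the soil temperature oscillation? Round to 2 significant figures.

8.8 K

Areal heat capacity C = ρc_p × D = 4.00×10^6 × 1.81 = 7.24×10^6 J/(m^2 K).
Angular frequency ω = 2π / T = 2π / 3.15×10^7 s = 1.99×10^-7 s⁻¹.
√((Cω)² + λ²) = √((1.44)² + 17.5²) = 17.6 W/(m²·K).
Amplitude A = F₀ / √((Cω)²+λ²) = 155 / 17.6 = 8.83 K.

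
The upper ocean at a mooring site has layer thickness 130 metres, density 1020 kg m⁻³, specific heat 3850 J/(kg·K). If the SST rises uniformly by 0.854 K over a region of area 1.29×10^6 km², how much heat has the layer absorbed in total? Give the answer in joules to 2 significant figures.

5.6×10^20 J

Areal heat capacity C = ρ c_p D = 1020 × 3850 × 130 = 5.11×10^8 J m⁻² K⁻¹.
Heat per unit area: q = C ΔT = 5.11×10^8 × 0.854 = 4.36×10^8 J/m².
Total heat: Q = q × A = 4.36×10^8 × (1.29×10^6 × 10⁶ m²) = 5.62×10^20 J.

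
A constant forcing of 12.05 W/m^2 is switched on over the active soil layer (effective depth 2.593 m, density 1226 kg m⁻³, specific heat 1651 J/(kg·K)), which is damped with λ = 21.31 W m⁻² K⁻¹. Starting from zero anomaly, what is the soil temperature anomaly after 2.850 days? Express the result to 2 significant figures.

Areal heat capacity C = ρ c_p D = 1226 × 1651 × 2.593 = 5.25×10^6 J m⁻² K⁻¹.
τ = C / λ = 5.25×10^6 / 21.31 = 2.46×10^5 s.
Equilibrium anomaly ΔT_eq = F / λ = 12.05 / 21.31 = 0.565 K.
t = 2.850 days = 2.46×10^5 s, so t/τ = 1.00.
ΔT(t) = ΔT_eq (1 − e^(−t/τ)) = 0.565 × (1 − e^−1.00) = 0.357 K.

0.36 K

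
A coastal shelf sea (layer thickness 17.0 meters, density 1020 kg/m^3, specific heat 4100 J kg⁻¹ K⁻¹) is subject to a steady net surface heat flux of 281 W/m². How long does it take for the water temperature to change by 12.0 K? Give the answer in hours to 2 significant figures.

840 hours

Areal heat capacity C = ρ c_p D = 1020 × 4100 × 17.0 = 7.11×10^7 J/(m^2 K).
Time required: Δt = C ΔT / F = 7.11×10^7 × 12.0 / 281 = 3.04×10^6 s.
In hours: 3.04×10^6 s / (3600 s/hour) = 843 hours.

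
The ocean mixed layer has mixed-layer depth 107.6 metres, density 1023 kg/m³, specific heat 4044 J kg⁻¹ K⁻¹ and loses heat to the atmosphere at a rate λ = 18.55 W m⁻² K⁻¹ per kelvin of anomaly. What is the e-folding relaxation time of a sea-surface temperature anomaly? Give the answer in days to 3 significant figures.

278 days

Areal heat capacity C = ρ c_p D = 1023 × 4044 × 107.6 = 4.45×10^8 J m⁻² K⁻¹.
Relaxation time τ = C / λ = 4.45×10^8 / 18.55 = 2.40×10^7 s.
In days: 2.40×10^7 s / (86400 s/day) = 278 days.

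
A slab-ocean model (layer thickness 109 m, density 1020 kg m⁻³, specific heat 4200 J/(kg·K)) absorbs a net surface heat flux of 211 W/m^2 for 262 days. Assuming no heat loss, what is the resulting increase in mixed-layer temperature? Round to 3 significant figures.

10.2 K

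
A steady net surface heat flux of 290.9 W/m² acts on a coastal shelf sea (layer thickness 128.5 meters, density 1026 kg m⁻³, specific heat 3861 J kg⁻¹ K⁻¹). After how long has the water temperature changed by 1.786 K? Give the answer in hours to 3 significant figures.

868 hours

Areal heat capacity C = ρ c_p D = 1026 × 3861 × 128.5 = 5.09×10^8 J/(m^2 K).
Time required: Δt = C ΔT / F = 5.09×10^8 × 1.786 / 290.9 = 3.13×10^6 s.
In hours: 3.13×10^6 s / (3600 s/hour) = 868 hours.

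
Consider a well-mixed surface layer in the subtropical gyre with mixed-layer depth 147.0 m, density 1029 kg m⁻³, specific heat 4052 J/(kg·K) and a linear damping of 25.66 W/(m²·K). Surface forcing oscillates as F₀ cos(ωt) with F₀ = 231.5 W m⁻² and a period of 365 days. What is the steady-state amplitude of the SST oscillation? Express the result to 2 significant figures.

1.9 K

Areal heat capacity C = ρ c_p D = 1029 × 4052 × 147.0 = 6.13×10^8 J/(m^2 K).
Angular frequency ω = 2π / T = 2π / 3.15×10^7 s = 1.99×10^-7 s⁻¹.
√((Cω)² + λ²) = √((122)² + 25.66²) = 125 W/(m²·K).
Amplitude A = F₀ / √((Cω)²+λ²) = 231.5 / 125 = 1.86 K.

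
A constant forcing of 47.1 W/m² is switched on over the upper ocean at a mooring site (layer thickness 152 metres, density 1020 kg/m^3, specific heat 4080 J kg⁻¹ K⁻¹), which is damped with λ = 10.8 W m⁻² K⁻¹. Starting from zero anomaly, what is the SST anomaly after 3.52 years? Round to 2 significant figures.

Areal heat capacity C = ρ c_p D = 1020 × 4080 × 152 = 6.33×10^8 J m⁻² K⁻¹.
τ = C / λ = 6.33×10^8 / 10.8 = 5.86×10^7 s.
Equilibrium anomaly ΔT_eq = F / λ = 47.1 / 10.8 = 4.36 K.
t = 3.52 years = 1.11×10^8 s, so t/τ = 1.90.
ΔT(t) = ΔT_eq (1 − e^(−t/τ)) = 4.36 × (1 − e^−1.90) = 3.71 K.

3.7 K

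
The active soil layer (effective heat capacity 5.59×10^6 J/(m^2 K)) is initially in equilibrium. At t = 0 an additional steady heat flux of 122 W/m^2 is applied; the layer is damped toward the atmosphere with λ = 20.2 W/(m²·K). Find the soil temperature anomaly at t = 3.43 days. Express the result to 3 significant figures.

Areal heat capacity C = 5.59×10^6 J/(m^2 K) (given).
τ = C / λ = 5.59×10^6 / 20.2 = 2.77×10^5 s.
Equilibrium anomaly ΔT_eq = F / λ = 122 / 20.2 = 6.04 K.
t = 3.43 days = 2.96×10^5 s, so t/τ = 1.07.
ΔT(t) = ΔT_eq (1 − e^(−t/τ)) = 6.04 × (1 − e^−1.07) = 3.97 K.

3.97 K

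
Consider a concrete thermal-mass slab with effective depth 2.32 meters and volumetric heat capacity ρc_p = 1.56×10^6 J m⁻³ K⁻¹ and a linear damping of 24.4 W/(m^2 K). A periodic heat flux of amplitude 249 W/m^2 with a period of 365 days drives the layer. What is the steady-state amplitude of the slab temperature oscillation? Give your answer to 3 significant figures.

10.2 K

Areal heat capacity C = ρc_p × D = 1.56×10^6 × 2.32 = 3.62×10^6 J/(m²·K).
Angular frequency ω = 2π / T = 2π / 3.15×10^7 s = 1.99×10^-7 s⁻¹.
√((Cω)² + λ²) = √((0.721)² + 24.4²) = 24.4 W/(m²·K).
Amplitude A = F₀ / √((Cω)²+λ²) = 249 / 24.4 = 10.2 K.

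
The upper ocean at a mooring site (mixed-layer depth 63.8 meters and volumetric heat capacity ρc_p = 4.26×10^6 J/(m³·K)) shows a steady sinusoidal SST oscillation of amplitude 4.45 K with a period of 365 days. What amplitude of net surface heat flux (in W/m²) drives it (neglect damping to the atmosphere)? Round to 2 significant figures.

240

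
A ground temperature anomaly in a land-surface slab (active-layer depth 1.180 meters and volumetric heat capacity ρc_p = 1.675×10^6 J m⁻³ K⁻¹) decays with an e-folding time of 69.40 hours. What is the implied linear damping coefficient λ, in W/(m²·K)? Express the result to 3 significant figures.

Areal heat capacity C = ρc_p × D = 1.675×10^6 × 1.180 = 1.98×10^6 J/(m²·K).
τ = 69.40 hours = 2.50×10^5 s.
λ = C / τ = 1.98×10^6 / 2.50×10^5 = 7.91 W/(m²·K).

7.91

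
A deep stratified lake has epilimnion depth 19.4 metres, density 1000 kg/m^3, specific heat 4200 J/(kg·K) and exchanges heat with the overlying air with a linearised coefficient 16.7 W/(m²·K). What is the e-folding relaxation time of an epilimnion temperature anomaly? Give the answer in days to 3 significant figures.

Areal heat capacity C = ρ c_p D = 1000 × 4200 × 19.4 = 8.15×10^7 J/(m^2 K).
Relaxation time τ = C / λ = 8.15×10^7 / 16.7 = 4.88×10^6 s.
In days: 4.88×10^6 s / (86400 s/day) = 56.5 days.

56.5 days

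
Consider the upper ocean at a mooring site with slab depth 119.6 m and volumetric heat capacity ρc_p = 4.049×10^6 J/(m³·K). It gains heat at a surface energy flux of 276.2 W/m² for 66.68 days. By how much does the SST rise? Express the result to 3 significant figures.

3.29 K

Areal heat capacity C = ρc_p × D = 4.049×10^6 × 119.6 = 4.84×10^8 J/(m^2 K).
Net heat input Q = F Δt = 276.2 × (66.68 days × 86400 s/day) = 1.59×10^9 J/m².
ΔT = Q / C = 1.59×10^9 / 4.84×10^8 = 3.29 K.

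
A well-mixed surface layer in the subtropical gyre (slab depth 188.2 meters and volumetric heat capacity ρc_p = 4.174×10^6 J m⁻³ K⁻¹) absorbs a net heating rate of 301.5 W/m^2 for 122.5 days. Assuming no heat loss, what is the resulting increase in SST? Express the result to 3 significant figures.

4.06 K

Areal heat capacity C = ρc_p × D = 4.174×10^6 × 188.2 = 7.86×10^8 J/(m²·K).
Net heat input Q = F Δt = 301.5 × (122.5 days × 86400 s/day) = 3.19×10^9 J/m².
ΔT = Q / C = 3.19×10^9 / 7.86×10^8 = 4.06 K.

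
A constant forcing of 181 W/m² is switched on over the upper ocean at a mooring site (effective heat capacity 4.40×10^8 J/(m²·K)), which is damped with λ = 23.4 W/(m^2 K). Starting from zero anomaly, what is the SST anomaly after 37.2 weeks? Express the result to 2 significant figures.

Areal heat capacity C = 4.40×10^8 J/(m²·K) (given).
τ = C / λ = 4.40×10^8 / 23.4 = 1.88×10^7 s.
Equilibrium anomaly ΔT_eq = F / λ = 181 / 23.4 = 7.74 K.
t = 37.2 weeks = 2.25×10^7 s, so t/τ = 1.20.
ΔT(t) = ΔT_eq (1 − e^(−t/τ)) = 7.74 × (1 − e^−1.20) = 5.40 K.

5.4 K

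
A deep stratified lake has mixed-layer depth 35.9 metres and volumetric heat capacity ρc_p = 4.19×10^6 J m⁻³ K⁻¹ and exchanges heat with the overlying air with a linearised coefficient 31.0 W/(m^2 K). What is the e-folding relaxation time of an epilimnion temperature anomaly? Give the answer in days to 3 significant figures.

56.2 days

Areal heat capacity C = ρc_p × D = 4.19×10^6 × 35.9 = 1.50×10^8 J m⁻² K⁻¹.
Relaxation time τ = C / λ = 1.50×10^8 / 31.0 = 4.85×10^6 s.
In days: 4.85×10^6 s / (86400 s/day) = 56.2 days.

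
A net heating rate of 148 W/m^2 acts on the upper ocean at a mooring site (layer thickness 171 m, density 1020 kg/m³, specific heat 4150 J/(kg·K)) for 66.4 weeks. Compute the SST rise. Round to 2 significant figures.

8.2 K

Areal heat capacity C = ρ c_p D = 1020 × 4150 × 171 = 7.24×10^8 J/(m^2 K).
Net heat input Q = F Δt = 148 × (66.4 weeks × 6.048×10^5 s/week) = 5.94×10^9 J/m².
ΔT = Q / C = 5.94×10^9 / 7.24×10^8 = 8.21 K.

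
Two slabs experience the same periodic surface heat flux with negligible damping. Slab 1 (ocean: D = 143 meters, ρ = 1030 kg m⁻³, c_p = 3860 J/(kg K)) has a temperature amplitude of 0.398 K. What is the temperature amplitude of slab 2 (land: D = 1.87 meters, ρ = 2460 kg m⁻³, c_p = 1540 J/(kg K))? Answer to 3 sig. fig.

31.9 K

C_ocean = 5.69×10^8 J/(m²·K); C_land = 7.08×10^6 J/(m²·K).
A ∝ 1/C ⇒ A_land = A_ocean × C_ocean/C_land = 0.398 × 80.3 = 31.9 K.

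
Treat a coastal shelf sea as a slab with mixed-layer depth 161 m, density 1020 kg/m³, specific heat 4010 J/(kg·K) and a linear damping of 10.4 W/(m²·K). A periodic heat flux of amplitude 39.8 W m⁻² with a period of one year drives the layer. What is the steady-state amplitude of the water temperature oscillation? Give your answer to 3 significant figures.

0.302 K

Areal heat capacity C = ρ c_p D = 1020 × 4010 × 161 = 6.59×10^8 J/(m^2 K).
Angular frequency ω = 2π / T = 2π / 3.15×10^7 s = 1.99×10^-7 s⁻¹.
√((Cω)² + λ²) = √((131)² + 10.4²) = 132 W/(m²·K).
Amplitude A = F₀ / √((Cω)²+λ²) = 39.8 / 132 = 0.302 K.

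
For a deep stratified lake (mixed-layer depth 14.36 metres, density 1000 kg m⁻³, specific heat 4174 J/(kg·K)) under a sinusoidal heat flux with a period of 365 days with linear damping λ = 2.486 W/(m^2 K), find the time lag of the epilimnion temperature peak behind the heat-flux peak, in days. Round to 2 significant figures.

Areal heat capacity C = ρ c_p D = 1000 × 4174 × 14.36 = 5.99×10^7 J/(m^2 K).
ω = 2π / 3.15×10^7 s = 1.99×10^-7 s⁻¹.
Phase lag φ = arctan(Cω/λ) = arctan(11.9/2.486) = 1.37 rad.
Time lag = φ / ω = 1.37 / 1.99×10^-7 = 6.85×10^6 s = 79.3 days.

79 days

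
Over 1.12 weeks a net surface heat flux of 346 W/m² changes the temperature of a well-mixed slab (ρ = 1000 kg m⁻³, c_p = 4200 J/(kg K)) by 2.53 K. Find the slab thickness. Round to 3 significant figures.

Heat input Q = F Δt = 346 × 6.77×10^5 s = 2.34×10^8 J/m².
Required areal heat capacity C = Q / ΔT = 9.26×10^7 J/(m²·K).
Depth D = C / (ρ c_p) = 9.26×10^7 / (1000 × 4200) = 22.1 m.

22.1 m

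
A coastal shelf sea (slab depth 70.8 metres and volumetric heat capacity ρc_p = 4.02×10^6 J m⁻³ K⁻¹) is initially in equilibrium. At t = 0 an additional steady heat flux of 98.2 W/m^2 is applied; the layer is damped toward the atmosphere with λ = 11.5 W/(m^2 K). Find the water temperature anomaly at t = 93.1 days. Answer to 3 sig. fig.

Areal heat capacity C = ρc_p × D = 4.02×10^6 × 70.8 = 2.85×10^8 J/(m²·K).
τ = C / λ = 2.85×10^8 / 11.5 = 2.47×10^7 s.
Equilibrium anomaly ΔT_eq = F / λ = 98.2 / 11.5 = 8.54 K.
t = 93.1 days = 8.04×10^6 s, so t/τ = 0.325.
ΔT(t) = ΔT_eq (1 − e^(−t/τ)) = 8.54 × (1 − e^−0.325) = 2.37 K.

2.37 K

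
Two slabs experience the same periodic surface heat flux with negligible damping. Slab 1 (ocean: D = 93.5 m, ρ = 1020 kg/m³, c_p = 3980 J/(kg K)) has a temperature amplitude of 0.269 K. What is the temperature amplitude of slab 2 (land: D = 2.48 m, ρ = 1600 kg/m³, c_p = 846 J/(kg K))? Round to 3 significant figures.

30.4 K

C_ocean = 3.80×10^8 J/(m²·K); C_land = 3.36×10^6 J/(m²·K).
A ∝ 1/C ⇒ A_land = A_ocean × C_ocean/C_land = 0.269 × 113 = 30.4 K.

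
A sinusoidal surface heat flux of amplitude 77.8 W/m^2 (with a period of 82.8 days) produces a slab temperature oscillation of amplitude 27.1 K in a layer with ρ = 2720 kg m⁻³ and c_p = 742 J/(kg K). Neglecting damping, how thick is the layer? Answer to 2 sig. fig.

1.6 m

ω = 2π / 7.15×10^6 s = 8.78×10^-7 s⁻¹.
Required C = F₀ / (A ω) = 77.8 / (27.1 × 8.78×10^-7) = 3.27×10^6 J/(m²·K).
D = C / (ρ c_p) = 3.27×10^6 / (2720 × 742) = 1.62 m.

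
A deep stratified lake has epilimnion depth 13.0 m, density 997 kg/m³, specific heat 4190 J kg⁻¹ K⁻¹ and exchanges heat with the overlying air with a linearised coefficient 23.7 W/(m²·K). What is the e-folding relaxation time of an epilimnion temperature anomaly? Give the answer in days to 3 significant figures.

26.5 days

Areal heat capacity C = ρ c_p D = 997 × 4190 × 13.0 = 5.43×10^7 J m⁻² K⁻¹.
Relaxation time τ = C / λ = 5.43×10^7 / 23.7 = 2.29×10^6 s.
In days: 2.29×10^6 s / (86400 s/day) = 26.5 days.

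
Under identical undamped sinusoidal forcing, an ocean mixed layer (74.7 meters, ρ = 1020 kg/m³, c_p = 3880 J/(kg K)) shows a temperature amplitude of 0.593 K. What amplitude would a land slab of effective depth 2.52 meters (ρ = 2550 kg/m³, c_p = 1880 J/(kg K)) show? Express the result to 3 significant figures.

14.5 K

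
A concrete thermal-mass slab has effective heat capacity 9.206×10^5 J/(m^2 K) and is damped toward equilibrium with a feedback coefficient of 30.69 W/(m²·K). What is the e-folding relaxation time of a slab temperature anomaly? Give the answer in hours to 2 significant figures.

8.3 hours

Areal heat capacity C = 9.206×10^5 J/(m^2 K) (given).
Relaxation time τ = C / λ = 9.21×10^5 / 30.69 = 30000 s.
In hours: 30000 s / (3600 s/hour) = 8.33 hours.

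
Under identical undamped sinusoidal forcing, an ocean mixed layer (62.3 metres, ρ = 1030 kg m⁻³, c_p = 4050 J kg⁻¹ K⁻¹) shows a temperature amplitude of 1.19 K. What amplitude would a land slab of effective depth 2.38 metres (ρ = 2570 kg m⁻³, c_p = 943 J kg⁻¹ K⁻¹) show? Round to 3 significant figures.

C_ocean = 2.60×10^8 J/(m²·K); C_land = 5.77×10^6 J/(m²·K).
A ∝ 1/C ⇒ A_land = A_ocean × C_ocean/C_land = 1.19 × 45.1 = 53.6 K.

53.6 K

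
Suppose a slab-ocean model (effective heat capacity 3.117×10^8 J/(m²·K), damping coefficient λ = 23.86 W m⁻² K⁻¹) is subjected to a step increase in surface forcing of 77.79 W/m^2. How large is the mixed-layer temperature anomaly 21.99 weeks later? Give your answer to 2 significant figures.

2.1 K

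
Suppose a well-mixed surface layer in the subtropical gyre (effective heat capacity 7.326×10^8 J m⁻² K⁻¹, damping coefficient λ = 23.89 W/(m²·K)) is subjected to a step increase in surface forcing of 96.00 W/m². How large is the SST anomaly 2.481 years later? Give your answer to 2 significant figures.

Areal heat capacity C = 7.326×10^8 J m⁻² K⁻¹ (given).
τ = C / λ = 7.33×10^8 / 23.89 = 3.07×10^7 s.
Equilibrium anomaly ΔT_eq = F / λ = 96.00 / 23.89 = 4.02 K.
t = 2.481 years = 7.83×10^7 s, so t/τ = 2.55.
ΔT(t) = ΔT_eq (1 − e^(−t/τ)) = 4.02 × (1 − e^−2.55) = 3.71 K.

3.7 K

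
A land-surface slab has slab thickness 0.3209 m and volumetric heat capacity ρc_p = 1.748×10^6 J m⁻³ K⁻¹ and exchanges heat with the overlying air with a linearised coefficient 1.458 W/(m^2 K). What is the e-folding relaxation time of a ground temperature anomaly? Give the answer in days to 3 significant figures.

Areal heat capacity C = ρc_p × D = 1.748×10^6 × 0.3209 = 5.61×10^5 J/(m²·K).
Relaxation time τ = C / λ = 5.61×10^5 / 1.458 = 3.85×10^5 s.
In days: 3.85×10^5 s / (86400 s/day) = 4.45 days.

4.45 days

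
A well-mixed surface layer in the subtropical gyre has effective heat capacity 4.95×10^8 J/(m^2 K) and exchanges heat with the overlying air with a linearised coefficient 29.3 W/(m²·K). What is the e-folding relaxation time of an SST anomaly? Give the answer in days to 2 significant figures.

Areal heat capacity C = 4.95×10^8 J/(m^2 K) (given).
Relaxation time τ = C / λ = 4.95×10^8 / 29.3 = 1.69×10^7 s.
In days: 1.69×10^7 s / (86400 s/day) = 196 days.

200 days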